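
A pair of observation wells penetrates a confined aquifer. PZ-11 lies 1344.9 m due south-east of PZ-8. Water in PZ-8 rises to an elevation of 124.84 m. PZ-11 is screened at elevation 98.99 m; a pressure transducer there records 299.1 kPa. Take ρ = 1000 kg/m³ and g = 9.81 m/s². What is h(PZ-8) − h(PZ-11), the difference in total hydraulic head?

Δh ≈ -4.64 m

Total head at PZ-8: h = 124.84 m (water level in the piezometer is the total head).
Pressure head at PZ-11: ψ = P/(ρg) = 299.1×1000 / (1000 × 9.81) = 30.49 m.
Total head at PZ-11: h = z + ψ = 98.99 + 30.49 = 129.48 m.
Head difference: h(PZ-8) − h(PZ-11) = 124.84 − 129.48 = -4.64 m.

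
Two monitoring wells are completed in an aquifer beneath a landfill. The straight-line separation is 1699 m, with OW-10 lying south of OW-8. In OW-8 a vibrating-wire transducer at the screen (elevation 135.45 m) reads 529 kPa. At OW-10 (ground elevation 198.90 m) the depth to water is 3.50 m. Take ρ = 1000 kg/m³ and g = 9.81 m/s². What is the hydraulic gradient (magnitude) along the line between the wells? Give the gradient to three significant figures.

Pressure head at OW-8: ψ = P/(ρg) = 529×1000 / (1000 × 9.81) = 53.92 m.
Total head at OW-8: h = z + ψ = 135.45 + 53.92 = 189.37 m.
Total head at OW-10: h = 198.90 − 3.50 = 195.40 m.
Head difference: h(OW-8) − h(OW-10) = 189.37 − 195.40 = -6.03 m.
Hydraulic gradient: i = |Δh| / L = 6.03 / 1699 = 0.00355.

i ≈ 0.00355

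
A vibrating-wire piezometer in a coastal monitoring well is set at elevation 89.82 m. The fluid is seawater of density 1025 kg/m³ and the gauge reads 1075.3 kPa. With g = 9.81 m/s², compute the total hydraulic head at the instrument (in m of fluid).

h ≈ 196.76 m

ψ = P/(ρg) = 1075.3×1000 / (1025 × 9.81) = 106.94 m.
h = z + ψ = 89.82 + 106.94 = 196.76 m.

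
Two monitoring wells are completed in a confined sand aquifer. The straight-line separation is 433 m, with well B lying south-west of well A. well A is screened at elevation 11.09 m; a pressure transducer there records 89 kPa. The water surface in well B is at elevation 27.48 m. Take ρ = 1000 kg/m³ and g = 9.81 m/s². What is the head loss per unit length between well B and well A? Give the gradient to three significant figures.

i ≈ 0.0169 m/m

Pressure head at well A: ψ = P/(ρg) = 89×1000 / (1000 × 9.81) = 9.07 m.
Total head at well A: h = z + ψ = 11.09 + 9.07 = 20.16 m.
Total head at well B: h = 27.48 m (water level in the piezometer is the total head).
Head difference: h(well A) − h(well B) = 20.16 − 27.48 = -7.32 m.
Hydraulic gradient: i = |Δh| / L = 7.32 / 433 = 0.0169.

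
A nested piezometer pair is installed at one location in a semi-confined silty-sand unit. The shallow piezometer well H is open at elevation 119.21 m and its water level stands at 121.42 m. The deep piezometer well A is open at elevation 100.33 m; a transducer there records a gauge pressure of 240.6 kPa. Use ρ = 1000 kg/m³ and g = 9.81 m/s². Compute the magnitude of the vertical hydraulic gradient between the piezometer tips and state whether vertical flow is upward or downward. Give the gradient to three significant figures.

Total head at well H: h = 121.42 m (water level in the standpipe).
Pressure head at well A: ψ = P/(ρg) = 240.6×1000 / (1000 × 9.81) = 24.53 m.
Total head at well A: h = z + ψ = 100.33 + 24.53 = 124.86 m.
Δh = h(well H) − h(well A) = 121.42 − 124.86 = -3.44 m.
Vertical separation Δz = 119.21 − 100.33 = 18.88 m.
|i_v| = |Δh| / Δz = 3.44 / 18.88 = 0.182.
Head is higher in the deep piezometer, so vertical flow is upward (discharge condition).

|i_v| ≈ 0.182; vertical flow is upward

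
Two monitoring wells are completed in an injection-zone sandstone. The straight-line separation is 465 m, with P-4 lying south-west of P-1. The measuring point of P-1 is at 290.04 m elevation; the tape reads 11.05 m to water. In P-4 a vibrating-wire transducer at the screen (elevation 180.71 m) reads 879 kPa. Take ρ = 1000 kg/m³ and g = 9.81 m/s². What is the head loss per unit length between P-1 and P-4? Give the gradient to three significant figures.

i ≈ 0.0187 m/m

Total head at P-1: h = 290.04 − 11.05 = 278.99 m.
Pressure head at P-4: ψ = P/(ρg) = 879×1000 / (1000 × 9.81) = 89.60 m.
Total head at P-4: h = z + ψ = 180.71 + 89.60 = 270.31 m.
Head difference: h(P-1) − h(P-4) = 278.99 − 270.31 = 8.68 m.
Hydraulic gradient: i = |Δh| / L = 8.68 / 465 = 0.0187.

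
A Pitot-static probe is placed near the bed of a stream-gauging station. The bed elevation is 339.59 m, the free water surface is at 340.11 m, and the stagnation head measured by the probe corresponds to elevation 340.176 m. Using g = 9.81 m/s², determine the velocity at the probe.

v ≈ 1.14 m/s

Near the bed, under hydrostatic conditions, the piezometric head (z + ψ) equals the free-surface elevation, 340.11 m.
Velocity head = total − piezometric = 340.176 − 340.11 = 0.066 m.
v = √(2g·h_v) = √(2 × 9.81 × 0.066) = 1.14 m/s.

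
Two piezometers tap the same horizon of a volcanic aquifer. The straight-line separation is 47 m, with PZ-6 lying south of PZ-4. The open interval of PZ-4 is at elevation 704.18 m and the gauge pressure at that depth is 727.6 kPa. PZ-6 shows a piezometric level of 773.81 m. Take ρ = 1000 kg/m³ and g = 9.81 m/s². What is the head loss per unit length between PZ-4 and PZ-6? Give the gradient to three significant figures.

i ≈ 0.0966 m/m

Pressure head at PZ-4: ψ = P/(ρg) = 727.6×1000 / (1000 × 9.81) = 74.17 m.
Total head at PZ-4: h = z + ψ = 704.18 + 74.17 = 778.35 m.
Total head at PZ-6: h = 773.81 m (water level in the piezometer is the total head).
Head difference: h(PZ-4) − h(PZ-6) = 778.35 − 773.81 = 4.54 m.
Hydraulic gradient: i = |Δh| / L = 4.54 / 47 = 0.0966.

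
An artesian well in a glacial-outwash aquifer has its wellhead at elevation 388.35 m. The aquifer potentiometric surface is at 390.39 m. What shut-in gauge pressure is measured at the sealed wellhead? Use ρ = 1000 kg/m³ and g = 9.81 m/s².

Head above the cap: Δh = 390.39 − 388.35 = 2.04 m.
P = ρgΔh = 1000 × 9.81 × 2.04 = 20012 Pa ≈ 20.0 kPa.

P ≈ 20.0 kPa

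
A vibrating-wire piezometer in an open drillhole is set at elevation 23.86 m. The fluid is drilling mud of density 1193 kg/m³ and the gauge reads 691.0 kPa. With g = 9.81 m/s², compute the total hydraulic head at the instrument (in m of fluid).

ψ = P/(ρg) = 691.0×1000 / (1193 × 9.81) = 59.04 m.
h = z + ψ = 23.86 + 59.04 = 82.90 m.

h ≈ 82.90 m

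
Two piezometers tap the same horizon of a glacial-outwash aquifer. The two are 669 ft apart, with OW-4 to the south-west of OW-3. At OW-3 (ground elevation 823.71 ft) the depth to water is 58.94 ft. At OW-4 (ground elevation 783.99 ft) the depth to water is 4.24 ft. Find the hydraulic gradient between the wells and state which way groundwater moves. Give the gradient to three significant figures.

i ≈ 0.0224; groundwater flows toward the north-east

Total head at OW-3: h = 823.71 − 58.94 = 764.77 ft.
Total head at OW-4: h = 783.99 − 4.24 = 779.75 ft.
Head difference: h(OW-3) − h(OW-4) = 764.77 − 779.75 = -14.98 ft.
Hydraulic gradient: i = |Δh| / L = 14.98 / 669 = 0.0224.
Flow is from higher to lower head: from OW-4 toward OW-3, i.e. toward the north-east.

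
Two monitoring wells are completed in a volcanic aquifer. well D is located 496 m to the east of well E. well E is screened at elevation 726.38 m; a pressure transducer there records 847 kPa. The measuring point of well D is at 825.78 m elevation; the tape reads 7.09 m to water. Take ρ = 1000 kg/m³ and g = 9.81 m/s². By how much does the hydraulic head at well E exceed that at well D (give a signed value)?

Pressure head at well E: ψ = P/(ρg) = 847×1000 / (1000 × 9.81) = 86.34 m.
Total head at well E: h = z + ψ = 726.38 + 86.34 = 812.72 m.
Total head at well D: h = 825.78 − 7.09 = 818.69 m.
Head difference: h(well E) − h(well D) = 812.72 − 818.69 = -5.97 m.

Δh ≈ -5.97 m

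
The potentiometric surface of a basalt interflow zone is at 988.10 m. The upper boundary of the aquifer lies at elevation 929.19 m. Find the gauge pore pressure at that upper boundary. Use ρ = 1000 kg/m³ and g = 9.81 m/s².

Pressure head at the aquifer top: ψ = h − z = 988.10 − 929.19 = 58.91 m.
P = ρgψ = 1000 × 9.81 × 58.91 = 577907 Pa ≈ 578 kPa.

P ≈ 578 kPa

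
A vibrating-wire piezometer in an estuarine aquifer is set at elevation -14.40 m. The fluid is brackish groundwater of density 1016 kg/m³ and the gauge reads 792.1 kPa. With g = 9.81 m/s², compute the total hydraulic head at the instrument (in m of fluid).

h ≈ 65.07 m

ψ = P/(ρg) = 792.1×1000 / (1016 × 9.81) = 79.47 m.
h = z + ψ = -14.40 + 79.47 = 65.07 m.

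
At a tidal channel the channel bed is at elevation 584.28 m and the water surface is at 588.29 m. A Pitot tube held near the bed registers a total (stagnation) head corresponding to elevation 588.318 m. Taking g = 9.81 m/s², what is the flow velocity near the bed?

Near the bed, under hydrostatic conditions, the piezometric head (z + ψ) equals the free-surface elevation, 588.29 m.
Velocity head = total − piezometric = 588.318 − 588.29 = 0.028 m.
v = √(2g·h_v) = √(2 × 9.81 × 0.028) = 0.741 m/s.

v ≈ 0.741 m/s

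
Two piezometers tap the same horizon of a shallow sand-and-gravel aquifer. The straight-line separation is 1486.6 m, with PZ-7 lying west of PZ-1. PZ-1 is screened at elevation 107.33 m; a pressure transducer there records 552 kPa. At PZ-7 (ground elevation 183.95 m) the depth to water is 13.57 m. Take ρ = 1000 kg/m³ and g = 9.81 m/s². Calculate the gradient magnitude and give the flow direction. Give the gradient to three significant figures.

i ≈ 0.00456; groundwater flows toward the east

Pressure head at PZ-1: ψ = P/(ρg) = 552×1000 / (1000 × 9.81) = 56.27 m.
Total head at PZ-1: h = z + ψ = 107.33 + 56.27 = 163.60 m.
Total head at PZ-7: h = 183.95 − 13.57 = 170.38 m.
Head difference: h(PZ-1) − h(PZ-7) = 163.60 − 170.38 = -6.78 m.
Hydraulic gradient: i = |Δh| / L = 6.78 / 1486.6 = 0.00456.
Flow is from higher to lower head: from PZ-7 toward PZ-1, i.e. toward the east.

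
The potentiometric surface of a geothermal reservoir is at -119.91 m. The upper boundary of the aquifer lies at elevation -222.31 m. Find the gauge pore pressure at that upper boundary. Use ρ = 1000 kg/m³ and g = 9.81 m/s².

Pressure head at the aquifer top: ψ = h − z = -119.91 − (-222.31) = 102.40 m.
P = ρgψ = 1000 × 9.81 × 102.40 = 1004544 Pa ≈ 1000 kPa.

P ≈ 1000 kPa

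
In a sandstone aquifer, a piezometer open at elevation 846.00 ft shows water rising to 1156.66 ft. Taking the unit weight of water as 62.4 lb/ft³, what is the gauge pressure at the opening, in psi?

P ≈ 135 psi

Pressure head ψ = h − z = 1156.66 − 846.00 = 310.66 ft.
P = γ·ψ / 144 = 62.4 × 310.66 / 144 = 135 psi.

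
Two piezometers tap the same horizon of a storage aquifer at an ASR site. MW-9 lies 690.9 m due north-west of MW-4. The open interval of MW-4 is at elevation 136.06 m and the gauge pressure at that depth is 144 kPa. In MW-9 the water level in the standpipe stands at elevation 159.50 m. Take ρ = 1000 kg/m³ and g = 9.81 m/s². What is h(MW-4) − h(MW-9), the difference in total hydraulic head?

Δh ≈ -8.76 m

Pressure head at MW-4: ψ = P/(ρg) = 144×1000 / (1000 × 9.81) = 14.68 m.
Total head at MW-4: h = z + ψ = 136.06 + 14.68 = 150.74 m.
Total head at MW-9: h = 159.50 m (water level in the piezometer is the total head).
Head difference: h(MW-4) − h(MW-9) = 150.74 − 159.50 = -8.76 m.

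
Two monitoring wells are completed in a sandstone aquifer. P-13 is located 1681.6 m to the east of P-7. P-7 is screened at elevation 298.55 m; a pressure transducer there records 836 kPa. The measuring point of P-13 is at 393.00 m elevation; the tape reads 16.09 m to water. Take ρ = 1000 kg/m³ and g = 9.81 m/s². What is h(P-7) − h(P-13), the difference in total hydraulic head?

Δh ≈ 6.86 m

Pressure head at P-7: ψ = P/(ρg) = 836×1000 / (1000 × 9.81) = 85.22 m.
Total head at P-7: h = z + ψ = 298.55 + 85.22 = 383.77 m.
Total head at P-13: h = 393.00 − 16.09 = 376.91 m.
Head difference: h(P-7) − h(P-13) = 383.77 − 376.91 = 6.86 m.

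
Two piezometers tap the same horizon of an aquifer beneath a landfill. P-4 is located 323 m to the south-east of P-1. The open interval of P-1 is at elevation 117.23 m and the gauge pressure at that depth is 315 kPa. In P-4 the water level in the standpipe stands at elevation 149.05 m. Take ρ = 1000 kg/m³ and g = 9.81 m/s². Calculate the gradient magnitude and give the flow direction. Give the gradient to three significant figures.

i ≈ 0.000898; groundwater flows toward the south-east

Pressure head at P-1: ψ = P/(ρg) = 315×1000 / (1000 × 9.81) = 32.11 m.
Total head at P-1: h = z + ψ = 117.23 + 32.11 = 149.34 m.
Total head at P-4: h = 149.05 m (water level in the piezometer is the total head).
Head difference: h(P-1) − h(P-4) = 149.34 − 149.05 = 0.29 m.
Hydraulic gradient: i = |Δh| / L = 0.29 / 323 = 0.000898.
Flow is from higher to lower head: from P-1 toward P-4, i.e. toward the south-east.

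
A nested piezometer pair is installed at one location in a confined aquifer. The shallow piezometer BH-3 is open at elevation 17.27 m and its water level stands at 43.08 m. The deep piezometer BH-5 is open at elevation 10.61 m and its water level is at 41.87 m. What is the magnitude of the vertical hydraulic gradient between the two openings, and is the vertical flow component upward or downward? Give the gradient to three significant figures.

Total head at BH-3: h = 43.08 m (water level in the standpipe).
Total head at BH-5: h = 41.87 m.
Δh = h(BH-3) − h(BH-5) = 43.08 − 41.87 = 1.21 m.
Vertical separation Δz = 17.27 − 10.61 = 6.66 m.
|i_v| = |Δh| / Δz = 1.21 / 6.66 = 0.182.
Head is higher in the shallow piezometer, so vertical flow is downward (recharge condition).

|i_v| ≈ 0.182; vertical flow is downward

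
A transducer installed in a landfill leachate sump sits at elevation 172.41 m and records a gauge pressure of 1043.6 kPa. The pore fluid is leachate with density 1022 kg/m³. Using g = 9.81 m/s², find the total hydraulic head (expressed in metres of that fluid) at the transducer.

ψ = P/(ρg) = 1043.6×1000 / (1022 × 9.81) = 104.09 m.
h = z + ψ = 172.41 + 104.09 = 276.50 m.

h ≈ 276.50 m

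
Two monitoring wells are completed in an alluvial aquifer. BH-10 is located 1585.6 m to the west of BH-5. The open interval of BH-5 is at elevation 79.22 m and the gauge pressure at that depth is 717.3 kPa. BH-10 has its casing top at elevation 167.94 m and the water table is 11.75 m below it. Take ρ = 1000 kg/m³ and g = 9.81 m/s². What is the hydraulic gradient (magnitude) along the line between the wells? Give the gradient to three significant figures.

Pressure head at BH-5: ψ = P/(ρg) = 717.3×1000 / (1000 × 9.81) = 73.12 m.
Total head at BH-5: h = z + ψ = 79.22 + 73.12 = 152.34 m.
Total head at BH-10: h = 167.94 − 11.75 = 156.19 m.
Head difference: h(BH-5) − h(BH-10) = 152.34 − 156.19 = -3.85 m.
Hydraulic gradient: i = |Δh| / L = 3.85 / 1585.6 = 0.00243.

i ≈ 0.00243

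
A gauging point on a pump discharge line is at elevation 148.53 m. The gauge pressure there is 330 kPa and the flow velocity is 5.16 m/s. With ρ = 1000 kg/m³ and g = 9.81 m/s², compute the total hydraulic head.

h ≈ 183.53 m

Pressure head ψ = P/(ρg) = 330×1000 / (1000 × 9.81) = 33.64 m.
Velocity head = v²/(2g) = 5.16² / (2 × 9.81) = 1.357 m.
h = z + ψ + v²/(2g) = 148.53 + 33.64 + 1.357 = 183.53 m.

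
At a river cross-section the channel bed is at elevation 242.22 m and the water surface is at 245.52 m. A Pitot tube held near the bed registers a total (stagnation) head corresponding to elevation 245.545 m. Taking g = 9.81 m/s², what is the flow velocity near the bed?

v ≈ 0.700 m/s

Near the bed, under hydrostatic conditions, the piezometric head (z + ψ) equals the free-surface elevation, 245.52 m.
Velocity head = total − piezometric = 245.545 − 245.52 = 0.025 m.
v = √(2g·h_v) = √(2 × 9.81 × 0.025) = 0.700 m/s.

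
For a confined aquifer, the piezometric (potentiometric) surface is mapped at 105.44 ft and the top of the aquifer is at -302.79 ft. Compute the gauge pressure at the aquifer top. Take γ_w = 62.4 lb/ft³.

Pressure head at the aquifer top: ψ = h − z = 105.44 − (-302.79) = 408.23 ft.
P = γψ/144 = 62.4 × 408.23 / 144 = 177 psi.

P ≈ 177 psi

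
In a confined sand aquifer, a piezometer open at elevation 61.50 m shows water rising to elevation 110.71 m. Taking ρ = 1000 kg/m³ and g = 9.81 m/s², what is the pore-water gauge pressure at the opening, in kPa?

P ≈ 483 kPa

Pressure head ψ = h − z = 110.71 − 61.50 = 49.21 m.
P = ρgψ = 1000 × 9.81 × 49.21 = 482750 Pa ≈ 483 kPa.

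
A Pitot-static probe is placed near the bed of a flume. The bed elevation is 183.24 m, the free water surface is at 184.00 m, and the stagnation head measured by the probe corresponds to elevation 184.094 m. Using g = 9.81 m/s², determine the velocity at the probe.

Near the bed, under hydrostatic conditions, the piezometric head (z + ψ) equals the free-surface elevation, 184.00 m.
Velocity head = total − piezometric = 184.094 − 184.00 = 0.094 m.
v = √(2g·h_v) = √(2 × 9.81 × 0.094) = 1.36 m/s.

v ≈ 1.36 m/s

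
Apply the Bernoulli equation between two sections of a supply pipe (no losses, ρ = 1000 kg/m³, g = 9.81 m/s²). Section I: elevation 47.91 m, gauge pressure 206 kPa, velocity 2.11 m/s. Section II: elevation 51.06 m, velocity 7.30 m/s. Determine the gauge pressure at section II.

Pressure head at I: ψ₁ = P₁/(ρg) = 206×1000 / (1000 × 9.81) = 21.00 m.
Velocity heads: v₁²/2g = 2.11²/19.62 = 0.227 m; v₂²/2g = 7.30²/19.62 = 2.716 m.
Total head H = z₁ + ψ₁ + v₁²/2g = 47.91 + 21.00 + 0.227 = 69.14 m.
ψ₂ = H − z₂ − v₂²/2g = 69.14 − 51.06 − 2.716 = 15.36 m.
P₂ = ρgψ₂ = 1000 × 9.81 × 15.36 ≈ 151 kPa.

P₂ ≈ 151 kPa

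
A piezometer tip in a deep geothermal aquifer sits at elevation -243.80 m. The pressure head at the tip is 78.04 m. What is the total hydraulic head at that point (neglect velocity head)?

h = z + ψ = -243.80 + 78.04 = -165.76 m.

h ≈ -165.76 m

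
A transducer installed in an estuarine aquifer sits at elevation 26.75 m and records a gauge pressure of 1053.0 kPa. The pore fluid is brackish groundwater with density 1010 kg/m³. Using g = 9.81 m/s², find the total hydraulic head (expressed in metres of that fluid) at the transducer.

ψ = P/(ρg) = 1053.0×1000 / (1010 × 9.81) = 106.28 m.
h = z + ψ = 26.75 + 106.28 = 133.03 m.

h ≈ 133.03 m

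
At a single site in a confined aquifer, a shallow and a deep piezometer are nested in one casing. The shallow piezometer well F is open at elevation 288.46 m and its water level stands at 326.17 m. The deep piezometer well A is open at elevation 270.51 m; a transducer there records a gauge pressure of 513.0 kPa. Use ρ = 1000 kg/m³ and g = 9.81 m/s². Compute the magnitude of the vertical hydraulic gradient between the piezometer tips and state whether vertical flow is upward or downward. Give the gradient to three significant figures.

Total head at well F: h = 326.17 m (water level in the standpipe).
Pressure head at well A: ψ = P/(ρg) = 513.0×1000 / (1000 × 9.81) = 52.29 m.
Total head at well A: h = z + ψ = 270.51 + 52.29 = 322.80 m.
Δh = h(well F) − h(well A) = 326.17 − 322.80 = 3.37 m.
Vertical separation Δz = 288.46 − 270.51 = 17.95 m.
|i_v| = |Δh| / Δz = 3.37 / 17.95 = 0.188.
Head is higher in the shallow piezometer, so vertical flow is downward (recharge condition).

|i_v| ≈ 0.188; vertical flow is downward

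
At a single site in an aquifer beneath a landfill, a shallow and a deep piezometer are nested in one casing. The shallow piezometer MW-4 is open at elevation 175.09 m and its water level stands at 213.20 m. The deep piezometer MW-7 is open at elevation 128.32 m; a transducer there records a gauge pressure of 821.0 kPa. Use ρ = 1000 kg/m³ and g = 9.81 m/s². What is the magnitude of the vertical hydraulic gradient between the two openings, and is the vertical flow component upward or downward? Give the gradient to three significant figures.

Total head at MW-4: h = 213.20 m (water level in the standpipe).
Pressure head at MW-7: ψ = P/(ρg) = 821.0×1000 / (1000 × 9.81) = 83.69 m.
Total head at MW-7: h = z + ψ = 128.32 + 83.69 = 212.01 m.
Δh = h(MW-4) − h(MW-7) = 213.20 − 212.01 = 1.19 m.
Vertical separation Δz = 175.09 − 128.32 = 46.77 m.
|i_v| = |Δh| / Δz = 1.19 / 46.77 = 0.0254.
Head is higher in the shallow piezometer, so vertical flow is downward (recharge condition).

|i_v| ≈ 0.0254; vertical flow is downward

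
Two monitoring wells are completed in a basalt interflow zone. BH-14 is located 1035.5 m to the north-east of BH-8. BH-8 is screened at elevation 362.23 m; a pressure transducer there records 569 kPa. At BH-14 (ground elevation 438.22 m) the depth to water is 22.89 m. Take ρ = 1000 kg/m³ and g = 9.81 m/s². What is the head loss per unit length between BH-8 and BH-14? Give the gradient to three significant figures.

Pressure head at BH-8: ψ = P/(ρg) = 569×1000 / (1000 × 9.81) = 58.00 m.
Total head at BH-8: h = z + ψ = 362.23 + 58.00 = 420.23 m.
Total head at BH-14: h = 438.22 − 22.89 = 415.33 m.
Head difference: h(BH-8) − h(BH-14) = 420.23 − 415.33 = 4.90 m.
Hydraulic gradient: i = |Δh| / L = 4.90 / 1035.5 = 0.00473.

i ≈ 0.00473 m/m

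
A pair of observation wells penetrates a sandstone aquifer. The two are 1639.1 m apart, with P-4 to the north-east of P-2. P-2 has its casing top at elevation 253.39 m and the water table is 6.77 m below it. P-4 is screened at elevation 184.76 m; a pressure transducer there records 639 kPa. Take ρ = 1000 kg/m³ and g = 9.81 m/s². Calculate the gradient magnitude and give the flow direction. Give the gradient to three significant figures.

Total head at P-2: h = 253.39 − 6.77 = 246.62 m.
Pressure head at P-4: ψ = P/(ρg) = 639×1000 / (1000 × 9.81) = 65.14 m.
Total head at P-4: h = z + ψ = 184.76 + 65.14 = 249.90 m.
Head difference: h(P-2) − h(P-4) = 246.62 − 249.90 = -3.28 m.
Hydraulic gradient: i = |Δh| / L = 3.28 / 1639.1 = 0.00200.
Flow is from higher to lower head: from P-4 toward P-2, i.e. toward the south-west.

i ≈ 0.00200; groundwater flows toward the south-west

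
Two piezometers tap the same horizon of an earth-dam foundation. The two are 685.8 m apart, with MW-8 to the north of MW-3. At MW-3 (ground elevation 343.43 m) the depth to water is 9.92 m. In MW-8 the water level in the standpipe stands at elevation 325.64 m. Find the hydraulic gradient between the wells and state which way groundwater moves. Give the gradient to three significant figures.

i ≈ 0.0115; groundwater flows toward the north

Total head at MW-3: h = 343.43 − 9.92 = 333.51 m.
Total head at MW-8: h = 325.64 m (water level in the piezometer is the total head).
Head difference: h(MW-3) − h(MW-8) = 333.51 − 325.64 = 7.87 m.
Hydraulic gradient: i = |Δh| / L = 7.87 / 685.8 = 0.0115.
Flow is from higher to lower head: from MW-3 toward MW-8, i.e. toward the north.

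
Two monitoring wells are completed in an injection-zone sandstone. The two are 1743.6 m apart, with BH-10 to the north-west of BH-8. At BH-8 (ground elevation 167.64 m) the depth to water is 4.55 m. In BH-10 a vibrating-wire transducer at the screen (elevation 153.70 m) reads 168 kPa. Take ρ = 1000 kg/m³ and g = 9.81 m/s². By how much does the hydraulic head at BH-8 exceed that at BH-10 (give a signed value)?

Total head at BH-8: h = 167.64 − 4.55 = 163.09 m.
Pressure head at BH-10: ψ = P/(ρg) = 168×1000 / (1000 × 9.81) = 17.13 m.
Total head at BH-10: h = z + ψ = 153.70 + 17.13 = 170.83 m.
Head difference: h(BH-8) − h(BH-10) = 163.09 − 170.83 = -7.74 m.

Δh ≈ -7.74 m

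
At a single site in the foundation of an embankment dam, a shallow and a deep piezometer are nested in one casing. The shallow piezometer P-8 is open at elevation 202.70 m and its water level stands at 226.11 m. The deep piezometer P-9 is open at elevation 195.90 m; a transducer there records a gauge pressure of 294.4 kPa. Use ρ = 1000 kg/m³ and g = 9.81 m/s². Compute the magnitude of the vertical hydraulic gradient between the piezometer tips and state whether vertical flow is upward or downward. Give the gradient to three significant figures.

Total head at P-8: h = 226.11 m (water level in the standpipe).
Pressure head at P-9: ψ = P/(ρg) = 294.4×1000 / (1000 × 9.81) = 30.01 m.
Total head at P-9: h = z + ψ = 195.90 + 30.01 = 225.91 m.
Δh = h(P-8) − h(P-9) = 226.11 − 225.91 = 0.20 m.
Vertical separation Δz = 202.70 − 195.90 = 6.80 m.
|i_v| = |Δh| / Δz = 0.20 / 6.80 = 0.0294.
Head is higher in the shallow piezometer, so vertical flow is downward (recharge condition).

|i_v| ≈ 0.0294; vertical flow is downward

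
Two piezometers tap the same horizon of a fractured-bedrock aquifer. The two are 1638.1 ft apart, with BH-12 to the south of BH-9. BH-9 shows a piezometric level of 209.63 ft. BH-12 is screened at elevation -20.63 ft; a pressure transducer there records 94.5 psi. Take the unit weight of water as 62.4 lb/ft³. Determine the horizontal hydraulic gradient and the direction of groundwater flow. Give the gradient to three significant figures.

Total head at BH-9: h = 209.63 ft (water level in the piezometer is the total head).
Pressure head at BH-12: ψ = 144·P/γ = 144 × 94.5 / 62.4 = 218.08 ft.
Total head at BH-12: h = z + ψ = -20.63 + 218.08 = 197.45 ft.
Head difference: h(BH-9) − h(BH-12) = 209.63 − 197.45 = 12.18 ft.
Hydraulic gradient: i = |Δh| / L = 12.18 / 1638.1 = 0.00744.
Flow is from higher to lower head: from BH-9 toward BH-12, i.e. toward the south.

i ≈ 0.00744; groundwater flows toward the south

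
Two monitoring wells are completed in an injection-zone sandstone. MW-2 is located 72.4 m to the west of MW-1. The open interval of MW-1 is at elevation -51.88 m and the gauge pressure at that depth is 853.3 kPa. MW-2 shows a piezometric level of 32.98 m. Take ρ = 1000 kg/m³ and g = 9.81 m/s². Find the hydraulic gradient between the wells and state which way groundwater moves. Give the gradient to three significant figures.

i ≈ 0.0293; groundwater flows toward the west

Pressure head at MW-1: ψ = P/(ρg) = 853.3×1000 / (1000 × 9.81) = 86.98 m.
Total head at MW-1: h = z + ψ = -51.88 + 86.98 = 35.10 m.
Total head at MW-2: h = 32.98 m (water level in the piezometer is the total head).
Head difference: h(MW-1) − h(MW-2) = 35.10 − 32.98 = 2.12 m.
Hydraulic gradient: i = |Δh| / L = 2.12 / 72.4 = 0.0293.
Flow is from higher to lower head: from MW-1 toward MW-2, i.e. toward the west.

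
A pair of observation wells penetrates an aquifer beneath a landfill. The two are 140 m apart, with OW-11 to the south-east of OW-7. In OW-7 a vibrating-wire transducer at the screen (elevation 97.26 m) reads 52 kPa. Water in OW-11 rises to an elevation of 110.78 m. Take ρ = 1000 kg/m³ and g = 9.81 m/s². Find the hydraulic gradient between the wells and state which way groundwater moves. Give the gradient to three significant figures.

Pressure head at OW-7: ψ = P/(ρg) = 52×1000 / (1000 × 9.81) = 5.30 m.
Total head at OW-7: h = z + ψ = 97.26 + 5.30 = 102.56 m.
Total head at OW-11: h = 110.78 m (water level in the piezometer is the total head).
Head difference: h(OW-7) − h(OW-11) = 102.56 − 110.78 = -8.22 m.
Hydraulic gradient: i = |Δh| / L = 8.22 / 140 = 0.0587.
Flow is from higher to lower head: from OW-11 toward OW-7, i.e. toward the north-west.

i ≈ 0.0587; groundwater flows toward the north-west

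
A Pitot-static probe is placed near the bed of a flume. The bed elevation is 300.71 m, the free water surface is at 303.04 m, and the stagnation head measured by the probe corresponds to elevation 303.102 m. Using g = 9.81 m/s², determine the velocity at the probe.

v ≈ 1.10 m/s

Near the bed, under hydrostatic conditions, the piezometric head (z + ψ) equals the free-surface elevation, 303.04 m.
Velocity head = total − piezometric = 303.102 − 303.04 = 0.062 m.
v = √(2g·h_v) = √(2 × 9.81 × 0.062) = 1.10 m/s.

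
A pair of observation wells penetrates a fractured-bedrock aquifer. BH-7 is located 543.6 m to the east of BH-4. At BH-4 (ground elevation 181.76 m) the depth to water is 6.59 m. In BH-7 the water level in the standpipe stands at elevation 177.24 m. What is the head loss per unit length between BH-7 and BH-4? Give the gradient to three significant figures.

Total head at BH-4: h = 181.76 − 6.59 = 175.17 m.
Total head at BH-7: h = 177.24 m (water level in the piezometer is the total head).
Head difference: h(BH-4) − h(BH-7) = 175.17 − 177.24 = -2.07 m.
Hydraulic gradient: i = |Δh| / L = 2.07 / 543.6 = 0.00381.

i ≈ 0.00381 m/m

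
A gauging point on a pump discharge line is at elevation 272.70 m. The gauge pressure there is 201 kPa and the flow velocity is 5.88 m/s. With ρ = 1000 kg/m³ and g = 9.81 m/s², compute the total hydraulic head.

Pressure head ψ = P/(ρg) = 201×1000 / (1000 × 9.81) = 20.49 m.
Velocity head = v²/(2g) = 5.88² / (2 × 9.81) = 1.762 m.
h = z + ψ + v²/(2g) = 272.70 + 20.49 + 1.762 = 294.95 m.

h ≈ 294.95 m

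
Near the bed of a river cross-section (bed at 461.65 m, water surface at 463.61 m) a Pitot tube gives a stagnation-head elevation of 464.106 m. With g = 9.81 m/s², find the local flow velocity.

v ≈ 3.12 m/s

Near the bed, under hydrostatic conditions, the piezometric head (z + ψ) equals the free-surface elevation, 463.61 m.
Velocity head = total − piezometric = 464.106 − 463.61 = 0.496 m.
v = √(2g·h_v) = √(2 × 9.81 × 0.496) = 3.12 m/s.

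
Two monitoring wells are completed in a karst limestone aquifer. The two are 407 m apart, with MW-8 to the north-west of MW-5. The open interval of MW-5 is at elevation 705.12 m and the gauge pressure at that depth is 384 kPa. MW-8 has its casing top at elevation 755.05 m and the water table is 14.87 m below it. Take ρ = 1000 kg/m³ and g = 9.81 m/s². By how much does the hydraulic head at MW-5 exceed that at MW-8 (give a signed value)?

Δh ≈ 4.08 m

Pressure head at MW-5: ψ = P/(ρg) = 384×1000 / (1000 × 9.81) = 39.14 m.
Total head at MW-5: h = z + ψ = 705.12 + 39.14 = 744.26 m.
Total head at MW-8: h = 755.05 − 14.87 = 740.18 m.
Head difference: h(MW-5) − h(MW-8) = 744.26 − 740.18 = 4.08 m.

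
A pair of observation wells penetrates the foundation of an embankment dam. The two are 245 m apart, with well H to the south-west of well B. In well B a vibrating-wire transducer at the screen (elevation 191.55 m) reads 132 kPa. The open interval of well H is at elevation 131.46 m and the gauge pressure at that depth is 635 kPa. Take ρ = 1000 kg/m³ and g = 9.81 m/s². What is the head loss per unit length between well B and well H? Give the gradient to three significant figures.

Pressure head at well B: ψ = P/(ρg) = 132×1000 / (1000 × 9.81) = 13.46 m.
Total head at well B: h = z + ψ = 191.55 + 13.46 = 205.01 m.
Pressure head at well H: ψ = P/(ρg) = 635×1000 / (1000 × 9.81) = 64.73 m.
Total head at well H: h = z + ψ = 131.46 + 64.73 = 196.19 m.
Head difference: h(well B) − h(well H) = 205.01 − 196.19 = 8.82 m.
Hydraulic gradient: i = |Δh| / L = 8.82 / 245 = 0.0360.

i ≈ 0.0360 m/m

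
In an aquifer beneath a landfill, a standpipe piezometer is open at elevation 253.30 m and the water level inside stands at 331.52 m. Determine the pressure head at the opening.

Total head h = 331.52 m (the water-surface elevation in the piezometer).
Pressure head ψ = h − z = 331.52 − 253.30 = 78.22 m.

ψ ≈ 78.22 m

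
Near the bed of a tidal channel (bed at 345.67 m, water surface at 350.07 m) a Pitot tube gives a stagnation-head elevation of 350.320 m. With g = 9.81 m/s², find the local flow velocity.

v ≈ 2.21 m/s

Near the bed, under hydrostatic conditions, the piezometric head (z + ψ) equals the free-surface elevation, 350.07 m.
Velocity head = total − piezometric = 350.320 − 350.07 = 0.250 m.
v = √(2g·h_v) = √(2 × 9.81 × 0.250) = 2.21 m/s.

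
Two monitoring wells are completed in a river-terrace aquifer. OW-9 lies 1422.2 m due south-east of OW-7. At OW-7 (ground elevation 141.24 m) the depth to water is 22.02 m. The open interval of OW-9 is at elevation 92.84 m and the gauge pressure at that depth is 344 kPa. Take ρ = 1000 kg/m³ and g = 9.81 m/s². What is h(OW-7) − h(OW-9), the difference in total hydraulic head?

Δh ≈ -8.69 m

Total head at OW-7: h = 141.24 − 22.02 = 119.22 m.
Pressure head at OW-9: ψ = P/(ρg) = 344×1000 / (1000 × 9.81) = 35.07 m.
Total head at OW-9: h = z + ψ = 92.84 + 35.07 = 127.91 m.
Head difference: h(OW-7) − h(OW-9) = 119.22 − 127.91 = -8.69 m.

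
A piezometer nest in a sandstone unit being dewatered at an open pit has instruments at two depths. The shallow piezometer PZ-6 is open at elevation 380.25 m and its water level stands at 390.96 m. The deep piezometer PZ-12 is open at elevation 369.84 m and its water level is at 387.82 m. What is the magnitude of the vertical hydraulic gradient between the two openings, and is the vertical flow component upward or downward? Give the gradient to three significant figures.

Total head at PZ-6: h = 390.96 m (water level in the standpipe).
Total head at PZ-12: h = 387.82 m.
Δh = h(PZ-6) − h(PZ-12) = 390.96 − 387.82 = 3.14 m.
Vertical separation Δz = 380.25 − 369.84 = 10.41 m.
|i_v| = |Δh| / Δz = 3.14 / 10.41 = 0.302.
Head is higher in the shallow piezometer, so vertical flow is downward (recharge condition).

|i_v| ≈ 0.302; vertical flow is downward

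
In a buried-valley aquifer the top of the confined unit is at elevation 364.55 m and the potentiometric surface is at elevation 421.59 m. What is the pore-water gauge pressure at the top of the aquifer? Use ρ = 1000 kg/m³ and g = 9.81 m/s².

Pressure head at the aquifer top: ψ = h − z = 421.59 − 364.55 = 57.04 m.
P = ρgψ = 1000 × 9.81 × 57.04 = 559562 Pa ≈ 560 kPa.

P ≈ 560 kPa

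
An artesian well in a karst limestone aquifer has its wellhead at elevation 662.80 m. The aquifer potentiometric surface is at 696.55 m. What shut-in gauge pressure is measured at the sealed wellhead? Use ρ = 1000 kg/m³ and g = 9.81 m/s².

Head above the cap: Δh = 696.55 − 662.80 = 33.75 m.
P = ρgΔh = 1000 × 9.81 × 33.75 = 331088 Pa ≈ 331 kPa.

P ≈ 331 kPa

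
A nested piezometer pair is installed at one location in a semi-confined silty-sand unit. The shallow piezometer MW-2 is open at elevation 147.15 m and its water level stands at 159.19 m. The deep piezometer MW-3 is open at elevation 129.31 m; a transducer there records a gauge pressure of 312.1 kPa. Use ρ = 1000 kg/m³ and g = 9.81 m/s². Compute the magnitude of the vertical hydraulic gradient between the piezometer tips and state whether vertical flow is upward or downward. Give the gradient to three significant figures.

Total head at MW-2: h = 159.19 m (water level in the standpipe).
Pressure head at MW-3: ψ = P/(ρg) = 312.1×1000 / (1000 × 9.81) = 31.81 m.
Total head at MW-3: h = z + ψ = 129.31 + 31.81 = 161.12 m.
Δh = h(MW-2) − h(MW-3) = 159.19 − 161.12 = -1.93 m.
Vertical separation Δz = 147.15 − 129.31 = 17.84 m.
|i_v| = |Δh| / Δz = 1.93 / 17.84 = 0.108.
Head is higher in the deep piezometer, so vertical flow is upward (discharge condition).

|i_v| ≈ 0.108; vertical flow is upward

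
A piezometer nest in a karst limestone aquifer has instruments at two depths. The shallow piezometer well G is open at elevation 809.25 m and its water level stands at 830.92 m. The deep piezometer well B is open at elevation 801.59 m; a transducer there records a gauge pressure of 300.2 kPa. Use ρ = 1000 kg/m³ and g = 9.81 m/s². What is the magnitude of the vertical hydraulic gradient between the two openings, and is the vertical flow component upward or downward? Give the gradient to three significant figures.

|i_v| ≈ 0.166; vertical flow is upward

Total head at well G: h = 830.92 m (water level in the standpipe).
Pressure head at well B: ψ = P/(ρg) = 300.2×1000 / (1000 × 9.81) = 30.60 m.
Total head at well B: h = z + ψ = 801.59 + 30.60 = 832.19 m.
Δh = h(well G) − h(well B) = 830.92 − 832.19 = -1.27 m.
Vertical separation Δz = 809.25 − 801.59 = 7.66 m.
|i_v| = |Δh| / Δz = 1.27 / 7.66 = 0.166.
Head is higher in the deep piezometer, so vertical flow is upward (discharge condition).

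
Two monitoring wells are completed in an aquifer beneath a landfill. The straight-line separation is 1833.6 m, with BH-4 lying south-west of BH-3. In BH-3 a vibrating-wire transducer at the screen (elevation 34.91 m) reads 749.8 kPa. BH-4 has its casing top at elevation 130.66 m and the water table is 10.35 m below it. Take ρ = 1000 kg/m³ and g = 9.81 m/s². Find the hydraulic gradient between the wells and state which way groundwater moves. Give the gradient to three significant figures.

i ≈ 0.00489; groundwater flows toward the north-east

Pressure head at BH-3: ψ = P/(ρg) = 749.8×1000 / (1000 × 9.81) = 76.43 m.
Total head at BH-3: h = z + ψ = 34.91 + 76.43 = 111.34 m.
Total head at BH-4: h = 130.66 − 10.35 = 120.31 m.
Head difference: h(BH-3) − h(BH-4) = 111.34 − 120.31 = -8.97 m.
Hydraulic gradient: i = |Δh| / L = 8.97 / 1833.6 = 0.00489.
Flow is from higher to lower head: from BH-4 toward BH-3, i.e. toward the north-east.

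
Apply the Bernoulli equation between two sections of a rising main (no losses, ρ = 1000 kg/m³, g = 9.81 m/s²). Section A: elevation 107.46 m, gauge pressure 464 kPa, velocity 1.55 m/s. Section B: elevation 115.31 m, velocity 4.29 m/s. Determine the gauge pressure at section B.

P₂ ≈ 379 kPa

Pressure head at A: ψ₁ = P₁/(ρg) = 464×1000 / (1000 × 9.81) = 47.30 m.
Velocity heads: v₁²/2g = 1.55²/19.62 = 0.122 m; v₂²/2g = 4.29²/19.62 = 0.938 m.
Total head H = z₁ + ψ₁ + v₁²/2g = 107.46 + 47.30 + 0.122 = 154.88 m.
ψ₂ = H − z₂ − v₂²/2g = 154.88 − 115.31 − 0.938 = 38.63 m.
P₂ = ρgψ₂ = 1000 × 9.81 × 38.63 ≈ 379 kPa.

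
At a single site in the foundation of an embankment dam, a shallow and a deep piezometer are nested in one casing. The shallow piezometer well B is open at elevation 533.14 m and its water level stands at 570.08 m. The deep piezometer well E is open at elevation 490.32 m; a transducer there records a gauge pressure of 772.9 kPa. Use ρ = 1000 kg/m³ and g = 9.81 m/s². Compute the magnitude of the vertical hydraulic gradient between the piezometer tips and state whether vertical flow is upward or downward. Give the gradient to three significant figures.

|i_v| ≈ 0.0227; vertical flow is downward

Total head at well B: h = 570.08 m (water level in the standpipe).
Pressure head at well E: ψ = P/(ρg) = 772.9×1000 / (1000 × 9.81) = 78.79 m.
Total head at well E: h = z + ψ = 490.32 + 78.79 = 569.11 m.
Δh = h(well B) − h(well E) = 570.08 − 569.11 = 0.97 m.
Vertical separation Δz = 533.14 − 490.32 = 42.82 m.
|i_v| = |Δh| / Δz = 0.97 / 42.82 = 0.0227.
Head is higher in the shallow piezometer, so vertical flow is downward (recharge condition).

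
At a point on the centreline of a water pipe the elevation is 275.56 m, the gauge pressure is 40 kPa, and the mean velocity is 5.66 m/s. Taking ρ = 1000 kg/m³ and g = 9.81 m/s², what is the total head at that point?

h ≈ 281.27 m

Pressure head ψ = P/(ρg) = 40×1000 / (1000 × 9.81) = 4.08 m.
Velocity head = v²/(2g) = 5.66² / (2 × 9.81) = 1.633 m.
h = z + ψ + v²/(2g) = 275.56 + 4.08 + 1.633 = 281.27 m.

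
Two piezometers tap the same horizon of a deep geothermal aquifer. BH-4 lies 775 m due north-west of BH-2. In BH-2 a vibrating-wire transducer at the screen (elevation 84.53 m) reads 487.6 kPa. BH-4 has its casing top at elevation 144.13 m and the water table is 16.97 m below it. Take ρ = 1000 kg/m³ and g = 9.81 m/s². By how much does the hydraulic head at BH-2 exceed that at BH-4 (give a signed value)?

Pressure head at BH-2: ψ = P/(ρg) = 487.6×1000 / (1000 × 9.81) = 49.70 m.
Total head at BH-2: h = z + ψ = 84.53 + 49.70 = 134.23 m.
Total head at BH-4: h = 144.13 − 16.97 = 127.16 m.
Head difference: h(BH-2) − h(BH-4) = 134.23 − 127.16 = 7.07 m.

Δh ≈ 7.07 m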